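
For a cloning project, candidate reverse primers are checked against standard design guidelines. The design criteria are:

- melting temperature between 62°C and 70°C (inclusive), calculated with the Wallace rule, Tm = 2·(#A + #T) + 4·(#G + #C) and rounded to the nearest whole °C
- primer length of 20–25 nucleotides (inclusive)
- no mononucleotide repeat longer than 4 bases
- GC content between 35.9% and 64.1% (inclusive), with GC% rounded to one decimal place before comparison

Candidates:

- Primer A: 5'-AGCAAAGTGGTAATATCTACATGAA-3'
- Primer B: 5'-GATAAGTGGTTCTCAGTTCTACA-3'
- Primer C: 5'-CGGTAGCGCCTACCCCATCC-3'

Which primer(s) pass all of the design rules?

Primer A (25 nt, A=11 T=6 G=5 C=3): Tm = 2·17 + 4·8 = 66°C ✓; length 25 ✓; longest run = 3 ✓; GC 8/25 = 32.0%, outside 35.9–64.1% ✗ — fails.
Primer B (23 nt, A=6 T=8 G=5 C=4): Tm = 2·14 + 4·9 = 64°C ✓; length 23 ✓; longest run = 2 ✓; GC 9/23 = 39.1% ✓ — passes.
Primer C (20 nt, A=3 T=3 G=4 C=10): Tm = 2·6 + 4·14 = 68°C ✓; length 20 ✓; longest run = 4 ✓; GC 14/20 = 70.0%, outside 35.9–64.1% ✗ — fails.

Primer B only.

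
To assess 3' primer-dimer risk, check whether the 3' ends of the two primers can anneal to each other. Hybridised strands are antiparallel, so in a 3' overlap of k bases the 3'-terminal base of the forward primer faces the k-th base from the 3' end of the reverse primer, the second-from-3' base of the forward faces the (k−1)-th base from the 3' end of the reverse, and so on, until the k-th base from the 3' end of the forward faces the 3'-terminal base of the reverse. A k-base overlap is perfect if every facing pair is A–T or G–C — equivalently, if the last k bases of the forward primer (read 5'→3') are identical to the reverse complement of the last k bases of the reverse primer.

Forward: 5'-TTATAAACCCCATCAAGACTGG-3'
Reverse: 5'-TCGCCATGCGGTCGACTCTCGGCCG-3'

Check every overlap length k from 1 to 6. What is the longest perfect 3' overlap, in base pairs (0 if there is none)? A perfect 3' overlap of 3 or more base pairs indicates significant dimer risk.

Longest perfect overlap: 0 complementary base pairs; below the dimer-risk threshold (threshold 3).

Last 6 bases (5'→3') — forward …GACTGG, reverse …CGGCCG.
Reverse complement of the reverse primer's last 6 bases: CGGCCG; its first k bases are the reverse complement of the reverse primer's last k bases, so a perfect k-base overlap needs the forward primer's last k bases to equal them.
Comparing (forward last k vs required): k=1: G vs C ✗; k=2: GG vs CG ✗; k=3: TGG vs CGG ✗; k=4: CTGG vs CGGC ✗; k=5: ACTGG vs CGGCC ✗; k=6: GACTGG vs CGGCCG ✗.
No overlap length from 1 to 6 is perfect, so the longest perfect 3' overlap is 0.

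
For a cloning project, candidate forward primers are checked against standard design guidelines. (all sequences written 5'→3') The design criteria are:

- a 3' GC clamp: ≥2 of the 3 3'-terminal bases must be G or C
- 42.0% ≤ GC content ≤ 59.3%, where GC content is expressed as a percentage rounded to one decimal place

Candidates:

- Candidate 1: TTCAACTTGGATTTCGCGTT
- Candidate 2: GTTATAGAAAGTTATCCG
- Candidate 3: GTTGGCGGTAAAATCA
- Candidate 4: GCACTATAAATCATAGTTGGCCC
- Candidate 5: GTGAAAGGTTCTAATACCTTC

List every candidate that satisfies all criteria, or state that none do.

Candidate 1 (20 nt, A=3 T=9 G=4 C=4): 3' end GTT has 1 G/C, need ≥2 ✗; GC 8/20 = 40.0%, outside 42.0–59.3% ✗ — fails.
Candidate 2 (18 nt, A=6 T=6 G=4 C=2): 3' end CCG has 3 G/C ✓; GC 6/18 = 33.3%, outside 42.0–59.3% ✗ — fails.
Candidate 3 (16 nt, A=5 T=4 G=5 C=2): 3' end TCA has 1 G/C, need ≥2 ✗; GC 7/16 = 43.8% ✓ — fails.
Candidate 4 (23 nt, A=7 T=6 G=4 C=6): 3' end CCC has 3 G/C ✓; GC 10/23 = 43.5% ✓ — passes.
Candidate 5 (21 nt, A=6 T=7 G=4 C=4): 3' end TTC has 1 G/C, need ≥2 ✗; GC 8/21 = 38.1%, outside 42.0–59.3% ✗ — fails.

Candidate 4 only.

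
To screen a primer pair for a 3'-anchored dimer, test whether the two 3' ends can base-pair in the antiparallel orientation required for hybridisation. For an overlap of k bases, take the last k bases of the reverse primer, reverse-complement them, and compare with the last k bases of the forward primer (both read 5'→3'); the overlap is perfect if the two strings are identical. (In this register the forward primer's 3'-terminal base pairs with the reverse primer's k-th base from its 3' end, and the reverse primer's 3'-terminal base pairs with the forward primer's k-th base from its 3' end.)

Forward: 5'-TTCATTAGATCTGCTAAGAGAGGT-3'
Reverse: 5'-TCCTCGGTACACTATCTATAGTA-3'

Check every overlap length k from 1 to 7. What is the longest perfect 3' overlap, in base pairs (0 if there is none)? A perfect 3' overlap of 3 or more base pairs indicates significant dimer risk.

Last 7 bases (5'→3') — forward …GAGAGGT, reverse …TATAGTA.
Reverse complement of the reverse primer's last 7 bases: TACTATA; its first k bases are the reverse complement of the reverse primer's last k bases, so a perfect k-base overlap needs the forward primer's last k bases to equal them.
Comparing (forward last k vs required): k=1: T vs T ✓; k=2: GT vs TA ✗; k=3: GGT vs TAC ✗; k=4: AGGT vs TACT ✗; k=5: GAGGT vs TACTA ✗; k=6: AGAGGT vs TACTAT ✗; k=7: GAGAGGT vs TACTATA ✗.
Only k = 1 is perfect, so the longest perfect 3' overlap is 1.

Longest perfect overlap: 1 complementary base pair; below the dimer-risk threshold (threshold 3).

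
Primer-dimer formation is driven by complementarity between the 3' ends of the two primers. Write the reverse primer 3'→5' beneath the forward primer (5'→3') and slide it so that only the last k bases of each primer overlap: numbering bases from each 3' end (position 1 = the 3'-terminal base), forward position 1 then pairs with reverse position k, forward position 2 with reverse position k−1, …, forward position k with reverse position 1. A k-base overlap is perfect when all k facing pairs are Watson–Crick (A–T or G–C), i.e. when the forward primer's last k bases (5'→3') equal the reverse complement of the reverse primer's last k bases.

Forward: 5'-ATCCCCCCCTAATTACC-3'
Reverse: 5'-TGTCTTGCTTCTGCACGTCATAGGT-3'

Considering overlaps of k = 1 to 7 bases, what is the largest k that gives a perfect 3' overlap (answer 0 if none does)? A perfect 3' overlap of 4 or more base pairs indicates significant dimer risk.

Last 7 bases (5'→3') — forward …AATTACC, reverse …CATAGGT.
Reverse complement of the reverse primer's last 7 bases: ACCTATG; its first k bases are the reverse complement of the reverse primer's last k bases, so a perfect k-base overlap needs the forward primer's last k bases to equal them.
Comparing (forward last k vs required): k=1: C vs A ✗; k=2: CC vs AC ✗; k=3: ACC vs ACC ✓; k=4: TACC vs ACCT ✗; k=5: TTACC vs ACCTA ✗; k=6: ATTACC vs ACCTAT ✗; k=7: AATTACC vs ACCTATG ✗.
Only k = 3 is perfect, so the longest perfect 3' overlap is 3.

Longest perfect overlap: 3 complementary base pairs; below the dimer-risk threshold (threshold 4).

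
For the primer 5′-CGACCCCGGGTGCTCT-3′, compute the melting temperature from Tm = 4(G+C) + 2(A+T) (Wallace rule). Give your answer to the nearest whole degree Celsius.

56°C

Base counts: A=1, T=3, G=5, C=7 (length 16).
Tm = 2·(1+3) + 4·(5+7) = 2·4 + 4·12 = 8 + 48 = 56°C.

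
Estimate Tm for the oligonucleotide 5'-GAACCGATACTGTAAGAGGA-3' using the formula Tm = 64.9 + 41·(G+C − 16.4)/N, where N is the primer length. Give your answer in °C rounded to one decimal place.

Base counts: A=8, T=3, G=6, C=3; G+C = 9, N = 20.
Tm = 64.9 + 41·(9 − 16.4)/20 = 64.9 + -303.40/20 = 49.7°C.

49.7°C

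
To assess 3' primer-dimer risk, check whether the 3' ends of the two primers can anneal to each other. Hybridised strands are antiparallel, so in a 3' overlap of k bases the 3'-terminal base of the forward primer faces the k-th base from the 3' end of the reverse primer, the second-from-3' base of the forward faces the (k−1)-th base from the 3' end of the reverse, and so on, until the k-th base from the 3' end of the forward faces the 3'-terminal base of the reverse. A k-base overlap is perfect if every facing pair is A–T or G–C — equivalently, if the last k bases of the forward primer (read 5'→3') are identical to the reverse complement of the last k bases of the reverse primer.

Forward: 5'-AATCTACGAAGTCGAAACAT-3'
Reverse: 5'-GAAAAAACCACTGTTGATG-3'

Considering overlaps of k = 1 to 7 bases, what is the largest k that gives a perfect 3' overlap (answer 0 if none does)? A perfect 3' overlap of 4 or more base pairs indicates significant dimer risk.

Longest perfect overlap: 3 complementary base pairs; below the dimer-risk threshold (threshold 4).

Last 7 bases (5'→3') — forward …GAAACAT, reverse …GTTGATG.
Reverse complement of the reverse primer's last 7 bases: CATCAAC; its first k bases are the reverse complement of the reverse primer's last k bases, so a perfect k-base overlap needs the forward primer's last k bases to equal them.
Comparing (forward last k vs required): k=1: T vs C ✗; k=2: AT vs CA ✗; k=3: CAT vs CAT ✓; k=4: ACAT vs CATC ✗; k=5: AACAT vs CATCA ✗; k=6: AAACAT vs CATCAA ✗; k=7: GAAACAT vs CATCAAC ✗.
Only k = 3 is perfect, so the longest perfect 3' overlap is 3.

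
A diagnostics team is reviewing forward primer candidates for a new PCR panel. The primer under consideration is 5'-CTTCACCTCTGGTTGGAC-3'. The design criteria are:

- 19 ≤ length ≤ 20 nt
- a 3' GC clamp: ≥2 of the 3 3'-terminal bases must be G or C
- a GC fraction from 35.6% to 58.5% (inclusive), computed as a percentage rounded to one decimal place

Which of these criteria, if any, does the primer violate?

Base counts: A=2, T=6, G=4, C=6 (length 18).
length: length 18, outside 19–20 ✗
GC clamp: 3' end GAC has 2 G/C ✓
GC content: GC 10/18 = 55.6% ✓

Fails: length.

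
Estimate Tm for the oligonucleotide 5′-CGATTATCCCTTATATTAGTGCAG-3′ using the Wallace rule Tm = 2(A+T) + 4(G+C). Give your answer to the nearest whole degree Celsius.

Base counts: A=6, T=9, G=4, C=5 (length 24).
Tm = 2·(6+9) + 4·(4+5) = 2·15 + 4·9 = 30 + 36 = 66°C.

66°C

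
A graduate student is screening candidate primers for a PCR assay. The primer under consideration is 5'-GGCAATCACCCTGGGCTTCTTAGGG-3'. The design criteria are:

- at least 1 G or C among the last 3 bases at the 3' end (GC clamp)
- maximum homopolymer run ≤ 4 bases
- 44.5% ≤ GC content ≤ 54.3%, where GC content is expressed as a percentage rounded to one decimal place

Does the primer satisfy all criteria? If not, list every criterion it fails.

Fails: GC content.

Base counts: A=4, T=6, G=8, C=7 (length 25).
GC clamp: 3' end GGG has 3 G/C ✓
homopolymer run: longest run = 3 ✓
GC content: GC 15/25 = 60.0%, outside 44.5–54.3% ✗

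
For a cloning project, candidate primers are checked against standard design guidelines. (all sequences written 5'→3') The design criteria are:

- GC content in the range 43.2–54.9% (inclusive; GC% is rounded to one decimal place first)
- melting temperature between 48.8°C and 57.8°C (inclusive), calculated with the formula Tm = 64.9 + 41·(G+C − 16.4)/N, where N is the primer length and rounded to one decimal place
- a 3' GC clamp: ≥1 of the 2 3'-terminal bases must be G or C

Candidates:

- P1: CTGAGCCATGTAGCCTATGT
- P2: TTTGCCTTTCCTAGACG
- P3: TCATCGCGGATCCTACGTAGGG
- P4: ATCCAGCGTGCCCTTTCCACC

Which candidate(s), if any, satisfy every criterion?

P1 (20 nt, A=4 T=6 G=5 C=5): GC 10/20 = 50.0% ✓; Tm = 64.9 + 41·(10 − 16.4)/20 = 51.8°C ✓; 3' end GT has 1 G/C ✓ — passes.
P2 (17 nt, A=2 T=7 G=3 C=5): GC 8/17 = 47.1% ✓; Tm = 64.9 + 41·(8 − 16.4)/17 = 44.6°C, outside 48.8–57.8°C ✗; 3' end CG has 2 G/C ✓ — fails.
P3 (22 nt, A=4 T=5 G=7 C=6): GC 13/22 = 59.1%, outside 43.2–54.9% ✗; Tm = 64.9 + 41·(13 − 16.4)/22 = 58.6°C, outside 48.8–57.8°C ✗; 3' end GG has 2 G/C ✓ — fails.
P4 (21 nt, A=3 T=5 G=3 C=10): GC 13/21 = 61.9%, outside 43.2–54.9% ✗; Tm = 64.9 + 41·(13 − 16.4)/21 = 58.3°C, outside 48.8–57.8°C ✗; 3' end CC has 2 G/C ✓ — fails.

P1 only.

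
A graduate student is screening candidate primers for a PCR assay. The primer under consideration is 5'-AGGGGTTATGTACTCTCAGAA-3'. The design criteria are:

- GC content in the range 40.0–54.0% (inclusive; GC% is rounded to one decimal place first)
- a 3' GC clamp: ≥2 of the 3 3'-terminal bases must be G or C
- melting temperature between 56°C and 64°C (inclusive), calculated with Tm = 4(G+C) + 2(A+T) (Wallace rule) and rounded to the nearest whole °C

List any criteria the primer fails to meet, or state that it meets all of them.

Base counts: A=6, T=6, G=6, C=3 (length 21).
GC content: GC 9/21 = 42.9% ✓
GC clamp: 3' end GAA has 1 G/C, need ≥2 ✗
Tm: Tm = 2·12 + 4·9 = 60°C ✓

Fails: GC clamp.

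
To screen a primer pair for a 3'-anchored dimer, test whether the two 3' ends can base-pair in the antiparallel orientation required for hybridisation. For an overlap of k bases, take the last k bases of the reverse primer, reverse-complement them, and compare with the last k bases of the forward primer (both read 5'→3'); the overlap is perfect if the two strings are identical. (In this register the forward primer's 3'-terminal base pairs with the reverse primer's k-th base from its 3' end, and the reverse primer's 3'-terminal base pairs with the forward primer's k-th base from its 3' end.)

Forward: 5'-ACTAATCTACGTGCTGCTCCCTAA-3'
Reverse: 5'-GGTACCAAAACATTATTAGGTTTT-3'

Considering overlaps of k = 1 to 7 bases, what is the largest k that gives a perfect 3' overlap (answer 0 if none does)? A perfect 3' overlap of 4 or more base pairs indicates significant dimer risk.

Longest perfect overlap: 2 complementary base pairs; below the dimer-risk threshold (threshold 4).

Last 7 bases (5'→3') — forward …TCCCTAA, reverse …AGGTTTT.
Reverse complement of the reverse primer's last 7 bases: AAAACCT; its first k bases are the reverse complement of the reverse primer's last k bases, so a perfect k-base overlap needs the forward primer's last k bases to equal them.
Comparing (forward last k vs required): k=1: A vs A ✓; k=2: AA vs AA ✓; k=3: TAA vs AAA ✗; k=4: CTAA vs AAAA ✗; k=5: CCTAA vs AAAAC ✗; k=6: CCCTAA vs AAAACC ✗; k=7: TCCCTAA vs AAAACCT ✗.
Perfect overlaps at k = 1, 2; the largest is 2.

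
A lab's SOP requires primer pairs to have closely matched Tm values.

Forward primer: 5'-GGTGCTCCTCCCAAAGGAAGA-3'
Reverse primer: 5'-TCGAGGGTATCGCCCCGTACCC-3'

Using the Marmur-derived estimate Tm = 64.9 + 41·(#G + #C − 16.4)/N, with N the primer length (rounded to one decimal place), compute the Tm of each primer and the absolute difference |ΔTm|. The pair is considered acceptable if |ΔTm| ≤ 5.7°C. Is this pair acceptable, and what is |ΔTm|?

|ΔTm| = 6.0°C; the pair is not acceptable.

Forward: G+C = 12, N = 21 → Tm = 64.9 + 41·(12 − 16.4)/21 = 56.3°C.
Reverse: G+C = 15, N = 22 → Tm = 64.9 + 41·(15 − 16.4)/22 = 62.3°C.
|ΔTm| = |56.3 − 62.3| = 6.0°C, > 5.7°C.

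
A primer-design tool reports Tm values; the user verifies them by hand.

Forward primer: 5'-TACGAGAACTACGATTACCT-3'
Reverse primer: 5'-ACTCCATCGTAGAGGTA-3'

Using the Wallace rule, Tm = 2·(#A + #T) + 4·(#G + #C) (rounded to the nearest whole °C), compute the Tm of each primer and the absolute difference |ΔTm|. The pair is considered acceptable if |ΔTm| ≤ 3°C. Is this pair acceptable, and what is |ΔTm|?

|ΔTm| = 6°C; the pair is not acceptable.

Forward: A=7 T=5 G=3 C=5 → Tm = 2·12 + 4·8 = 56°C.
Reverse: A=5 T=4 G=4 C=4 → Tm = 2·9 + 4·8 = 50°C.
|ΔTm| = |56 − 50| = 6°C, > 3°C.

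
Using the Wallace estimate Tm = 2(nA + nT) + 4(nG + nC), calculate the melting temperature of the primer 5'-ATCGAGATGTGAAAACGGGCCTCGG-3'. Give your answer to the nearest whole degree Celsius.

78°C

Base counts: A=7, T=4, G=9, C=5 (length 25).
Tm = 2·(7+4) + 4·(9+5) = 2·11 + 4·14 = 22 + 56 = 78°C.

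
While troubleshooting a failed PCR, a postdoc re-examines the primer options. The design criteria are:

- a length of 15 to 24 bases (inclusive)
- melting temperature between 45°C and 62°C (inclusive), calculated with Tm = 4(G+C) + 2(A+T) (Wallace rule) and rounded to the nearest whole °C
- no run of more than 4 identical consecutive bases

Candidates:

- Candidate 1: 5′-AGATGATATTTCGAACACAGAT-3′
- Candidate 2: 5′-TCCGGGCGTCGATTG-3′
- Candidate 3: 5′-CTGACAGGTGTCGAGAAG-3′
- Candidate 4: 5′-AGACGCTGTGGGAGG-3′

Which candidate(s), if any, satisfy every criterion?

Candidate 1, Candidate 2, Candidate 3 and Candidate 4.

Candidate 1 (22 nt, A=9 T=6 G=4 C=3): length 22 ✓; Tm = 2·15 + 4·7 = 58°C ✓; longest run = 3 ✓ — passes.
Candidate 2 (15 nt, A=1 T=4 G=6 C=4): length 15 ✓; Tm = 2·5 + 4·10 = 50°C ✓; longest run = 3 ✓ — passes.
Candidate 3 (18 nt, A=5 T=3 G=7 C=3): length 18 ✓; Tm = 2·8 + 4·10 = 56°C ✓; longest run = 2 ✓ — passes.
Candidate 4 (15 nt, A=3 T=2 G=8 C=2): length 15 ✓; Tm = 2·5 + 4·10 = 50°C ✓; longest run = 3 ✓ — passes.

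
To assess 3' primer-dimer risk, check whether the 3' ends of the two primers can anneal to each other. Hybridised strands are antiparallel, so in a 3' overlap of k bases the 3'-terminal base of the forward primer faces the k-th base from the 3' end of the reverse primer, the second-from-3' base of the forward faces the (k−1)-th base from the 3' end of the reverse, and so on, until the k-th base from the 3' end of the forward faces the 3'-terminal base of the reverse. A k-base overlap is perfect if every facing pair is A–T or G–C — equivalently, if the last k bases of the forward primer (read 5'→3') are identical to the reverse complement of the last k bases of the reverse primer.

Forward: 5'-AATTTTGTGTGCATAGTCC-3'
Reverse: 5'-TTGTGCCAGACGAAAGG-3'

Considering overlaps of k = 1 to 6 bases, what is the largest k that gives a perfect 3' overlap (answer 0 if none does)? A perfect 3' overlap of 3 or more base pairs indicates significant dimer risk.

Last 6 bases (5'→3') — forward …TAGTCC, reverse …GAAAGG.
Reverse complement of the reverse primer's last 6 bases: CCTTTC; its first k bases are the reverse complement of the reverse primer's last k bases, so a perfect k-base overlap needs the forward primer's last k bases to equal them.
Comparing (forward last k vs required): k=1: C vs C ✓; k=2: CC vs CC ✓; k=3: TCC vs CCT ✗; k=4: GTCC vs CCTT ✗; k=5: AGTCC vs CCTTT ✗; k=6: TAGTCC vs CCTTTC ✗.
Perfect overlaps at k = 1, 2; the largest is 2.

Longest perfect overlap: 2 complementary base pairs; below the dimer-risk threshold (threshold 3).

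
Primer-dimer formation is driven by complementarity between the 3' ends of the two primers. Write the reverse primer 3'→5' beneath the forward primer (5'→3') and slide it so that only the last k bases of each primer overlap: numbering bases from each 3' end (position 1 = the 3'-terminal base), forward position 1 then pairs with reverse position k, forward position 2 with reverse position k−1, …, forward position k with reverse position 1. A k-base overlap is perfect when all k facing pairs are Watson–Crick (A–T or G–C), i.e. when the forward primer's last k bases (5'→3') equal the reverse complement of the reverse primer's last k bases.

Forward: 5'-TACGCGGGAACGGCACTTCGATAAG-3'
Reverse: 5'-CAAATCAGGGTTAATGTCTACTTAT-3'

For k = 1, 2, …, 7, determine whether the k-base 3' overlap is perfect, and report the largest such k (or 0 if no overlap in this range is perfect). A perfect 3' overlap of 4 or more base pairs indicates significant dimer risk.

Longest perfect overlap: 5 complementary base pairs; significant dimer risk (threshold 4).

Last 7 bases (5'→3') — forward …CGATAAG, reverse …TACTTAT.
Reverse complement of the reverse primer's last 7 bases: ATAAGTA; its first k bases are the reverse complement of the reverse primer's last k bases, so a perfect k-base overlap needs the forward primer's last k bases to equal them.
Comparing (forward last k vs required): k=1: G vs A ✗; k=2: AG vs AT ✗; k=3: AAG vs ATA ✗; k=4: TAAG vs ATAA ✗; k=5: ATAAG vs ATAAG ✓; k=6: GATAAG vs ATAAGT ✗; k=7: CGATAAG vs ATAAGTA ✗.
Only k = 5 is perfect, so the longest perfect 3' overlap is 5.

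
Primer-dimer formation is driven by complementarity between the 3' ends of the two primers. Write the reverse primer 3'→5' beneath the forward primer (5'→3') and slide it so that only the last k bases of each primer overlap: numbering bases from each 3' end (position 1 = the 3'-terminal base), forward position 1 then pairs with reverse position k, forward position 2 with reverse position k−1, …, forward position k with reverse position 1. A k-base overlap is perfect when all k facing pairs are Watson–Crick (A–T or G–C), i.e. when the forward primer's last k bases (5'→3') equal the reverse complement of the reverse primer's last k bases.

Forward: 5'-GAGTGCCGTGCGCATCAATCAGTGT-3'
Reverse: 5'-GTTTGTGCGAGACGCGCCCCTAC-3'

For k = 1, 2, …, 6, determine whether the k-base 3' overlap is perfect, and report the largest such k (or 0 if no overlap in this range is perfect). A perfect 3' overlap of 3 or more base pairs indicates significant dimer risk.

Last 6 bases (5'→3') — forward …CAGTGT, reverse …CCCTAC.
Reverse complement of the reverse primer's last 6 bases: GTAGGG; its first k bases are the reverse complement of the reverse primer's last k bases, so a perfect k-base overlap needs the forward primer's last k bases to equal them.
Comparing (forward last k vs required): k=1: T vs G ✗; k=2: GT vs GT ✓; k=3: TGT vs GTA ✗; k=4: GTGT vs GTAG ✗; k=5: AGTGT vs GTAGG ✗; k=6: CAGTGT vs GTAGGG ✗.
Only k = 2 is perfect, so the longest perfect 3' overlap is 2.

Longest perfect overlap: 2 complementary base pairs; below the dimer-risk threshold (threshold 3).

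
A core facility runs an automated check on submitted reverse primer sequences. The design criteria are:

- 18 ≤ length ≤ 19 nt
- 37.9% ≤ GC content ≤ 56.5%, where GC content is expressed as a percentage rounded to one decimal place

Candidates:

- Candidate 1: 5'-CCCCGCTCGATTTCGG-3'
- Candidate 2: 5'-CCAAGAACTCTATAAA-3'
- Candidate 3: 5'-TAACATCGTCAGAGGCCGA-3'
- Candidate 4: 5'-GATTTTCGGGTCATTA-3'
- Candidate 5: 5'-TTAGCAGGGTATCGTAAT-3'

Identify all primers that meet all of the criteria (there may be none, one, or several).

Candidate 3 and Candidate 5.

Candidate 1 (16 nt, A=1 T=4 G=4 C=7): length 16, outside 18–19 ✗; GC 11/16 = 68.8%, outside 37.9–56.5% ✗ — fails.
Candidate 2 (16 nt, A=8 T=3 G=1 C=4): length 16, outside 18–19 ✗; GC 5/16 = 31.3%, outside 37.9–56.5% ✗ — fails.
Candidate 3 (19 nt, A=6 T=3 G=5 C=5): length 19 ✓; GC 10/19 = 52.6% ✓ — passes.
Candidate 4 (16 nt, A=3 T=7 G=4 C=2): length 16, outside 18–19 ✗; GC 6/16 = 37.5%, outside 37.9–56.5% ✗ — fails.
Candidate 5 (18 nt, A=5 T=6 G=5 C=2): length 18 ✓; GC 7/18 = 38.9% ✓ — passes.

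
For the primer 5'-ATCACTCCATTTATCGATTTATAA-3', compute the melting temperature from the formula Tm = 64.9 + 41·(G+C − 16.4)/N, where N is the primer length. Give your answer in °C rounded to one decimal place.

Base counts: A=8, T=10, G=1, C=5; G+C = 6, N = 24.
Tm = 64.9 + 41·(6 − 16.4)/24 = 64.9 + -426.40/24 = 47.1°C.

47.1°C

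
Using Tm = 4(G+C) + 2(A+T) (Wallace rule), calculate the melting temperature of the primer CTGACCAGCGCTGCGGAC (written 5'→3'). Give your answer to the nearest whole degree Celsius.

62°C

Base counts: A=3, T=2, G=6, C=7 (length 18).
Tm = 2·(3+2) + 4·(6+7) = 2·5 + 4·13 = 10 + 52 = 62°C.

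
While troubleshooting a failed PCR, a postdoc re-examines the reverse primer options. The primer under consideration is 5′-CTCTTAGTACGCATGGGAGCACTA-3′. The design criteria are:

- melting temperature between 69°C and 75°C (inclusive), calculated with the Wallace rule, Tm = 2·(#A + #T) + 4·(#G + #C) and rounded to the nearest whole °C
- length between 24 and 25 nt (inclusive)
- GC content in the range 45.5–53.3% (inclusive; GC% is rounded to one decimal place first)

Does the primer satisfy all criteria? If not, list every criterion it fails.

Meets all criteria.

Base counts: A=6, T=6, G=6, C=6 (length 24).
Tm: Tm = 2·12 + 4·12 = 72°C ✓
length: length 24 ✓
GC content: GC 12/24 = 50.0% ✓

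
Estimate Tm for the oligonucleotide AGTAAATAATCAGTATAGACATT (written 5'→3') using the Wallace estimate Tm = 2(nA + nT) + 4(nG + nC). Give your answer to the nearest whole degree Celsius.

56°C

Base counts: A=11, T=7, G=3, C=2 (length 23).
Tm = 2·(11+7) + 4·(3+2) = 2·18 + 4·5 = 36 + 20 = 56°C.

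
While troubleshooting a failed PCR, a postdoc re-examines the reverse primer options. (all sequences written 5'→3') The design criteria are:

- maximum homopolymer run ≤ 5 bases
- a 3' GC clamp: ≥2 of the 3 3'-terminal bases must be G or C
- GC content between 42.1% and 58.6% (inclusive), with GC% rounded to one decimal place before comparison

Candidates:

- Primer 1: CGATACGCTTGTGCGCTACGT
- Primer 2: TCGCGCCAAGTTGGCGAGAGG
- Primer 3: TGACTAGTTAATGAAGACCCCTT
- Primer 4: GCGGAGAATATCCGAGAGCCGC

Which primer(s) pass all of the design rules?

Primer 1 (21 nt, A=3 T=6 G=6 C=6): longest run = 2 ✓; 3' end CGT has 2 G/C ✓; GC 12/21 = 57.1% ✓ — passes.
Primer 2 (21 nt, A=4 T=3 G=9 C=5): longest run = 2 ✓; 3' end AGG has 2 G/C ✓; GC 14/21 = 66.7%, outside 42.1–58.6% ✗ — fails.
Primer 3 (23 nt, A=7 T=7 G=4 C=5): longest run = 4 ✓; 3' end CTT has 1 G/C, need ≥2 ✗; GC 9/23 = 39.1%, outside 42.1–58.6% ✗ — fails.
Primer 4 (22 nt, A=6 T=2 G=8 C=6): longest run = 2 ✓; 3' end CGC has 3 G/C ✓; GC 14/22 = 63.6%, outside 42.1–58.6% ✗ — fails.

Primer 1 only.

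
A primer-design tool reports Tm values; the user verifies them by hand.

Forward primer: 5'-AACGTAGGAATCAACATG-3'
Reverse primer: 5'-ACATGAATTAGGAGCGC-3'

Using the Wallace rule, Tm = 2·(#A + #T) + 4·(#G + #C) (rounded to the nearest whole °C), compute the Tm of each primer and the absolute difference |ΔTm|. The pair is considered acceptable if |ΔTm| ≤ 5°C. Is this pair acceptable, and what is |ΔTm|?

Forward: A=8 T=3 G=4 C=3 → Tm = 2·11 + 4·7 = 50°C.
Reverse: A=6 T=3 G=5 C=3 → Tm = 2·9 + 4·8 = 50°C.
|ΔTm| = |50 − 50| = 0°C, ≤ 5°C.

|ΔTm| = 0°C; the pair is acceptable.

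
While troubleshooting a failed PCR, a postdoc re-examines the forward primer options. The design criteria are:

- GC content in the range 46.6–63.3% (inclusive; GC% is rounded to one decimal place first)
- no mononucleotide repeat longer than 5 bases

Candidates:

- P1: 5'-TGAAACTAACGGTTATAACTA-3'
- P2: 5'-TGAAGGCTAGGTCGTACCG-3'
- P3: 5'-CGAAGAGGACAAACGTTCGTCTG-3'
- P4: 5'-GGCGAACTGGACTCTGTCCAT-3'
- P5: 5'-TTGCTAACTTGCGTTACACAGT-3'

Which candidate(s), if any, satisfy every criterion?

P1 (21 nt, A=9 T=6 G=3 C=3): GC 6/21 = 28.6%, outside 46.6–63.3% ✗; longest run = 3 ✓ — fails.
P2 (19 nt, A=4 T=4 G=7 C=4): GC 11/19 = 57.9% ✓; longest run = 2 ✓ — passes.
P3 (23 nt, A=7 T=4 G=7 C=5): GC 12/23 = 52.2% ✓; longest run = 3 ✓ — passes.
P4 (21 nt, A=4 T=5 G=6 C=6): GC 12/21 = 57.1% ✓; longest run = 2 ✓ — passes.
P5 (22 nt, A=5 T=8 G=4 C=5): GC 9/22 = 40.9%, outside 46.6–63.3% ✗; longest run = 2 ✓ — fails.

P2, P3 and P4.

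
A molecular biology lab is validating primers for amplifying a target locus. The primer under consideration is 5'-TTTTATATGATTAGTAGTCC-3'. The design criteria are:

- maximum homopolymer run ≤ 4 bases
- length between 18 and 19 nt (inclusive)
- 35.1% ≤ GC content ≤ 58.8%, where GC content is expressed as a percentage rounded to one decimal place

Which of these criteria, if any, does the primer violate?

Fails: length, GC content.

Base counts: A=5, T=10, G=3, C=2 (length 20).
homopolymer run: longest run = 4 ✓
length: length 20, outside 18–19 ✗
GC content: GC 5/20 = 25.0%, outside 35.1–58.8% ✗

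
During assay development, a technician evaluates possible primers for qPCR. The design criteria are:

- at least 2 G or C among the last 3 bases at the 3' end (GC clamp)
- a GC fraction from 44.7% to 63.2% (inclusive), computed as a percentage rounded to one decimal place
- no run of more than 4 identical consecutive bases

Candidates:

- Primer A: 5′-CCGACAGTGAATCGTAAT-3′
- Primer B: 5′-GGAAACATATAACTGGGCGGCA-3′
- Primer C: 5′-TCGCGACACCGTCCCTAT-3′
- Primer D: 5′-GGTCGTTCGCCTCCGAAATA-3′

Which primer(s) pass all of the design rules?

Primer B only.

Primer A (18 nt, A=6 T=4 G=4 C=4): 3' end AAT has 0 G/C, need ≥2 ✗; GC 8/18 = 44.4%, outside 44.7–63.2% ✗; longest run = 2 ✓ — fails.
Primer B (22 nt, A=8 T=3 G=7 C=4): 3' end GCA has 2 G/C ✓; GC 11/22 = 50.0% ✓; longest run = 3 ✓ — passes.
Primer C (18 nt, A=3 T=4 G=3 C=8): 3' end TAT has 0 G/C, need ≥2 ✗; GC 11/18 = 61.1% ✓; longest run = 3 ✓ — fails.
Primer D (20 nt, A=4 T=5 G=5 C=6): 3' end ATA has 0 G/C, need ≥2 ✗; GC 11/20 = 55.0% ✓; longest run = 3 ✓ — fails.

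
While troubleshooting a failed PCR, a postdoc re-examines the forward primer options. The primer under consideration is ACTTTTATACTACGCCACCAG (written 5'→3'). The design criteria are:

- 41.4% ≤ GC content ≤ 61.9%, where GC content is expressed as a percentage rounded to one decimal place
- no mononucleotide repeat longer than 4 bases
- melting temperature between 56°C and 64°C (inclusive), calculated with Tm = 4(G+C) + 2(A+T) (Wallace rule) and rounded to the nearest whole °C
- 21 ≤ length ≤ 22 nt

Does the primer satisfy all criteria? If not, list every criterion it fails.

Base counts: A=6, T=6, G=2, C=7 (length 21).
GC content: GC 9/21 = 42.9% ✓
homopolymer run: longest run = 4 ✓
Tm: Tm = 2·12 + 4·9 = 60°C ✓
length: length 21 ✓

Meets all criteria.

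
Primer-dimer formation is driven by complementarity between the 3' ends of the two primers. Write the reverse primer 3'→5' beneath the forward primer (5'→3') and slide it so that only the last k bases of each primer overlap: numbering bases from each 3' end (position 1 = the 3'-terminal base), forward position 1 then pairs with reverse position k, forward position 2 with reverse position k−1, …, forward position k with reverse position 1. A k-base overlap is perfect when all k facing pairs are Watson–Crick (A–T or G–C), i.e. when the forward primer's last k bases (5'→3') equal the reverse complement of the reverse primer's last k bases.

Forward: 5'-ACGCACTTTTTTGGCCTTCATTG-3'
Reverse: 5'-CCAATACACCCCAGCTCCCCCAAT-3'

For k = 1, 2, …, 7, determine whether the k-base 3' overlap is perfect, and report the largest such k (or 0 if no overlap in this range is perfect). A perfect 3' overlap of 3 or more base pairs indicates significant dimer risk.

Longest perfect overlap: 4 complementary base pairs; significant dimer risk (threshold 3).

Last 7 bases (5'→3') — forward …TTCATTG, reverse …CCCCAAT.
Reverse complement of the reverse primer's last 7 bases: ATTGGGG; its first k bases are the reverse complement of the reverse primer's last k bases, so a perfect k-base overlap needs the forward primer's last k bases to equal them.
Comparing (forward last k vs required): k=1: G vs A ✗; k=2: TG vs AT ✗; k=3: TTG vs ATT ✗; k=4: ATTG vs ATTG ✓; k=5: CATTG vs ATTGG ✗; k=6: TCATTG vs ATTGGG ✗; k=7: TTCATTG vs ATTGGGG ✗.
Only k = 4 is perfect, so the longest perfect 3' overlap is 4.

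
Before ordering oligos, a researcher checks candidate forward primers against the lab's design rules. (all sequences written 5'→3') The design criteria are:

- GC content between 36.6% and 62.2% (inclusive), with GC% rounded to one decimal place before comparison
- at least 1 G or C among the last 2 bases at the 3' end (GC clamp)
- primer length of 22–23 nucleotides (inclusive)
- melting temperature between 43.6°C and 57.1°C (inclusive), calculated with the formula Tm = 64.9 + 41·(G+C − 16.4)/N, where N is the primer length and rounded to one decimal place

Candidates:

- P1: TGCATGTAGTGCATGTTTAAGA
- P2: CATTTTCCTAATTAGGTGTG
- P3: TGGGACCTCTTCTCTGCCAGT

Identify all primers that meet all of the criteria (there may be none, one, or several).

None of the candidates satisfy all criteria.

P1 (22 nt, A=6 T=8 G=6 C=2): GC 8/22 = 36.4%, outside 36.6–62.2% ✗; 3' end GA has 1 G/C ✓; length 22 ✓; Tm = 64.9 + 41·(8 − 16.4)/22 = 49.2°C ✓ — fails.
P2 (20 nt, A=4 T=9 G=4 C=3): GC 7/20 = 35.0%, outside 36.6–62.2% ✗; 3' end TG has 1 G/C ✓; length 20, outside 22–23 ✗; Tm = 64.9 + 41·(7 − 16.4)/20 = 45.6°C ✓ — fails.
P3 (21 nt, A=2 T=7 G=5 C=7): GC 12/21 = 57.1% ✓; 3' end GT has 1 G/C ✓; length 21, outside 22–23 ✗; Tm = 64.9 + 41·(12 − 16.4)/21 = 56.3°C ✓ — fails.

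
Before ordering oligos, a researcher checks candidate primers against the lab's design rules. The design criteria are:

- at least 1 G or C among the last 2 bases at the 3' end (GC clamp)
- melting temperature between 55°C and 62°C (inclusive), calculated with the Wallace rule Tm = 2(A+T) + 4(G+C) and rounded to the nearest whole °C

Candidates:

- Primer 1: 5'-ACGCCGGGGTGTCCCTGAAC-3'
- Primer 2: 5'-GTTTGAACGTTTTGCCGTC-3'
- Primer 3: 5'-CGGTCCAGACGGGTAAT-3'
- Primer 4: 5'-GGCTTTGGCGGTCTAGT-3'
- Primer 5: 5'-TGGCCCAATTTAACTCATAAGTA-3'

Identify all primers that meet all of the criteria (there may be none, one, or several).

Primer 1 (20 nt, A=3 T=3 G=7 C=7): 3' end AC has 1 G/C ✓; Tm = 2·6 + 4·14 = 68°C, outside 55–62°C ✗ — fails.
Primer 2 (19 nt, A=2 T=8 G=5 C=4): 3' end TC has 1 G/C ✓; Tm = 2·10 + 4·9 = 56°C ✓ — passes.
Primer 3 (17 nt, A=4 T=3 G=6 C=4): 3' end AT has 0 G/C, need ≥1 ✗; Tm = 2·7 + 4·10 = 54°C, outside 55–62°C ✗ — fails.
Primer 4 (17 nt, A=1 T=6 G=7 C=3): 3' end GT has 1 G/C ✓; Tm = 2·7 + 4·10 = 54°C, outside 55–62°C ✗ — fails.
Primer 5 (23 nt, A=8 T=7 G=3 C=5): 3' end TA has 0 G/C, need ≥1 ✗; Tm = 2·15 + 4·8 = 62°C ✓ — fails.

Primer 2 only.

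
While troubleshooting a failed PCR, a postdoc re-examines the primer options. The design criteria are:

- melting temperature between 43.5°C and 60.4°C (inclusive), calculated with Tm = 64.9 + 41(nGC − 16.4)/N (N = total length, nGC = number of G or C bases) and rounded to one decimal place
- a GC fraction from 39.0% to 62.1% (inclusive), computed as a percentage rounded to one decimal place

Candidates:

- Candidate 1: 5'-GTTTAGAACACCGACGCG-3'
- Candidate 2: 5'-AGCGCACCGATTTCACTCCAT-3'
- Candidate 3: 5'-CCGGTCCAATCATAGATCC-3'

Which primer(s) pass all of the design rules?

Candidate 1 (18 nt, A=5 T=3 G=5 C=5): Tm = 64.9 + 41·(10 − 16.4)/18 = 50.3°C ✓; GC 10/18 = 55.6% ✓ — passes.
Candidate 2 (21 nt, A=5 T=5 G=3 C=8): Tm = 64.9 + 41·(11 − 16.4)/21 = 54.4°C ✓; GC 11/21 = 52.4% ✓ — passes.
Candidate 3 (19 nt, A=5 T=4 G=3 C=7): Tm = 64.9 + 41·(10 − 16.4)/19 = 51.1°C ✓; GC 10/19 = 52.6% ✓ — passes.

Candidate 1, Candidate 2 and Candidate 3.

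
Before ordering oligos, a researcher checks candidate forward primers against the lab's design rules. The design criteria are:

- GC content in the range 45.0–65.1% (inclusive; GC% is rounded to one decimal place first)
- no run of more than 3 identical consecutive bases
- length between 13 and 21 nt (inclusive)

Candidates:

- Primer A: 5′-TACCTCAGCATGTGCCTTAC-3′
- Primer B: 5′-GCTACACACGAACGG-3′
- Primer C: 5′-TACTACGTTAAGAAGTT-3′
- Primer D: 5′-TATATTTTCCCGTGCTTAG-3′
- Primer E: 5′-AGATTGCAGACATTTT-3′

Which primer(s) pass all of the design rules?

Primer A (20 nt, A=4 T=6 G=3 C=7): GC 10/20 = 50.0% ✓; longest run = 2 ✓; length 20 ✓ — passes.
Primer B (15 nt, A=5 T=1 G=4 C=5): GC 9/15 = 60.0% ✓; longest run = 2 ✓; length 15 ✓ — passes.
Primer C (17 nt, A=6 T=6 G=3 C=2): GC 5/17 = 29.4%, outside 45.0–65.1% ✗; longest run = 2 ✓; length 17 ✓ — fails.
Primer D (19 nt, A=3 T=9 G=3 C=4): GC 7/19 = 36.8%, outside 45.0–65.1% ✗; longest run = 4, exceeds 3 ✗; length 19 ✓ — fails.
Primer E (16 nt, A=5 T=6 G=3 C=2): GC 5/16 = 31.3%, outside 45.0–65.1% ✗; longest run = 4, exceeds 3 ✗; length 16 ✓ — fails.

Primer A and Primer B.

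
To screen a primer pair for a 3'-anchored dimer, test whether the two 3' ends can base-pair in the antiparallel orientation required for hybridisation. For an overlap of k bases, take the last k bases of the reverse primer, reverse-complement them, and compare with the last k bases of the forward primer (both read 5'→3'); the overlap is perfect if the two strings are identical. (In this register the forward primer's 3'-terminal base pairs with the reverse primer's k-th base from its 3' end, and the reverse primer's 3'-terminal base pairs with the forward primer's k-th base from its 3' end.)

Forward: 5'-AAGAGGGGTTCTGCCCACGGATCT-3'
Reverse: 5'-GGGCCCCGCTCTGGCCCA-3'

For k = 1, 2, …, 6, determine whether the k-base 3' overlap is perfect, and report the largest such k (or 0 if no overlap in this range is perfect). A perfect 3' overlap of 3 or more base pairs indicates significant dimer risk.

Longest perfect overlap: 1 complementary base pair; below the dimer-risk threshold (threshold 3).

Last 6 bases (5'→3') — forward …GGATCT, reverse …GGCCCA.
Reverse complement of the reverse primer's last 6 bases: TGGGCC; its first k bases are the reverse complement of the reverse primer's last k bases, so a perfect k-base overlap needs the forward primer's last k bases to equal them.
Comparing (forward last k vs required): k=1: T vs T ✓; k=2: CT vs TG ✗; k=3: TCT vs TGG ✗; k=4: ATCT vs TGGG ✗; k=5: GATCT vs TGGGC ✗; k=6: GGATCT vs TGGGCC ✗.
Only k = 1 is perfect, so the longest perfect 3' overlap is 1.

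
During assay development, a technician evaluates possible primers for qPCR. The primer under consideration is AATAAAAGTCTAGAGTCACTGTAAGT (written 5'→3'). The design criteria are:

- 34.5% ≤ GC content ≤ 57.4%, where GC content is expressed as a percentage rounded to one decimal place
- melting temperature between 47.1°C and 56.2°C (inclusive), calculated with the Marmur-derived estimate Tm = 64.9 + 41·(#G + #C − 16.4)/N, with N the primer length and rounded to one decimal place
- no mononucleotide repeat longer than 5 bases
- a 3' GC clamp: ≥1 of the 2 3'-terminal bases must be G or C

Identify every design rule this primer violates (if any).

Base counts: A=11, T=7, G=5, C=3 (length 26).
GC content: GC 8/26 = 30.8%, outside 34.5–57.4% ✗
Tm: Tm = 64.9 + 41·(8 − 16.4)/26 = 51.7°C ✓
homopolymer run: longest run = 4 ✓
GC clamp: 3' end GT has 1 G/C ✓

Fails: GC content.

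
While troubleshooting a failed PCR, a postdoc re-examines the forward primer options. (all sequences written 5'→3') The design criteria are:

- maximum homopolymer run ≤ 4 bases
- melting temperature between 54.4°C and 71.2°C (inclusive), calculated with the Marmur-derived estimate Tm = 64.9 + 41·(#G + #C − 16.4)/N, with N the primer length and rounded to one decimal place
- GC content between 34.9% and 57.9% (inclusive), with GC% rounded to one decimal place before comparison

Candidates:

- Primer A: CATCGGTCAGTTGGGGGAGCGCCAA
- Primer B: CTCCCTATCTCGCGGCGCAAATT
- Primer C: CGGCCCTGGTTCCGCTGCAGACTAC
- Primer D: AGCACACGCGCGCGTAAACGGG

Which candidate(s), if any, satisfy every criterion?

Primer A (25 nt, A=5 T=4 G=10 C=6): longest run = 5, exceeds 4 ✗; Tm = 64.9 + 41·(16 − 16.4)/25 = 64.2°C ✓; GC 16/25 = 64.0%, outside 34.9–57.9% ✗ — fails.
Primer B (23 nt, A=4 T=6 G=4 C=9): longest run = 3 ✓; Tm = 64.9 + 41·(13 − 16.4)/23 = 58.8°C ✓; GC 13/23 = 56.5% ✓ — passes.
Primer C (25 nt, A=3 T=5 G=7 C=10): longest run = 3 ✓; Tm = 64.9 + 41·(17 − 16.4)/25 = 65.9°C ✓; GC 17/25 = 68.0%, outside 34.9–57.9% ✗ — fails.
Primer D (22 nt, A=6 T=1 G=8 C=7): longest run = 3 ✓; Tm = 64.9 + 41·(15 − 16.4)/22 = 62.3°C ✓; GC 15/22 = 68.2%, outside 34.9–57.9% ✗ — fails.

Primer B only.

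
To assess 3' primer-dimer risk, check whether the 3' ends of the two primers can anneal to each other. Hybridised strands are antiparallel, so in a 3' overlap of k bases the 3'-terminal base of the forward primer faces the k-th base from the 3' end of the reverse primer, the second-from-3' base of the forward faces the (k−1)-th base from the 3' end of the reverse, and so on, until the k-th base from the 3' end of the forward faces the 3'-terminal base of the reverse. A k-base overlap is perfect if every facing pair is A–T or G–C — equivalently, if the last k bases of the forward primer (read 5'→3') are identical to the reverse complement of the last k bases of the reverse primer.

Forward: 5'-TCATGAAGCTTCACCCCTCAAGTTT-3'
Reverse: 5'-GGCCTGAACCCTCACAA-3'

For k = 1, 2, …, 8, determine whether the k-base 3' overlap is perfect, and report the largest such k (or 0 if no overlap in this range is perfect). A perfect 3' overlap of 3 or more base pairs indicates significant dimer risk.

Last 8 bases (5'→3') — forward …TCAAGTTT, reverse …CCTCACAA.
Reverse complement of the reverse primer's last 8 bases: TTGTGAGG; its first k bases are the reverse complement of the reverse primer's last k bases, so a perfect k-base overlap needs the forward primer's last k bases to equal them.
Comparing (forward last k vs required): k=1: T vs T ✓; k=2: TT vs TT ✓; k=3: TTT vs TTG ✗; k=4: GTTT vs TTGT ✗; k=5: AGTTT vs TTGTG ✗; k=6: AAGTTT vs TTGTGA ✗; k=7: CAAGTTT vs TTGTGAG ✗; k=8: TCAAGTTT vs TTGTGAGG ✗.
Perfect overlaps at k = 1, 2; the largest is 2.

Longest perfect overlap: 2 complementary base pairs; below the dimer-risk threshold (threshold 3).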